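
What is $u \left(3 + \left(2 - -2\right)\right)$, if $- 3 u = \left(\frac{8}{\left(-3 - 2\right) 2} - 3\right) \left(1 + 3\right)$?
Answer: $\frac{532}{15} \approx 35.467$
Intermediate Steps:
$u = \frac{76}{15}$ ($u = - \frac{\left(\frac{8}{\left(-3 - 2\right) 2} - 3\right) \left(1 + 3\right)}{3} = - \frac{\left(\frac{8}{\left(-5\right) 2} - 3\right) 4}{3} = - \frac{\left(\frac{8}{-10} - 3\right) 4}{3} = - \frac{\left(8 \left(- \frac{1}{10}\right) - 3\right) 4}{3} = - \frac{\left(- \frac{4}{5} - 3\right) 4}{3} = - \frac{\left(- \frac{19}{5}\right) 4}{3} = \left(- \frac{1}{3}\right) \left(- \frac{76}{5}\right) = \frac{76}{15} \approx 5.0667$)
$u \left(3 + \left(2 - -2\right)\right) = \frac{76 \left(3 + \left(2 - -2\right)\right)}{15} = \frac{76 \left(3 + \left(2 + 2\right)\right)}{15} = \frac{76 \left(3 + 4\right)}{15} = \frac{76}{15} \cdot 7 = \frac{532}{15}$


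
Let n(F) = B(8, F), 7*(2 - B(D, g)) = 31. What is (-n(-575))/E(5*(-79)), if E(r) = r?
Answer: -17/2765 ≈ -0.0061483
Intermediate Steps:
B(D, g) = -17/7 (B(D, g) = 2 - ⅐*31 = 2 - 31/7 = -17/7)
n(F) = -17/7
(-n(-575))/E(5*(-79)) = (-1*(-17/7))/((5*(-79))) = (17/7)/(-395) = (17/7)*(-1/395) = -17/2765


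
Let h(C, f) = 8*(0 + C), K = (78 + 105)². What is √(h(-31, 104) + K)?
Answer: √33241 ≈ 182.32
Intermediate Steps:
K = 33489 (K = 183² = 33489)
h(C, f) = 8*C
√(h(-31, 104) + K) = √(8*(-31) + 33489) = √(-248 + 33489) = √33241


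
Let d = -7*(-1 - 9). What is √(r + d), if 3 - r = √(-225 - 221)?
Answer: √(73 - I*√446) ≈ 8.6311 - 1.2234*I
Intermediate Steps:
r = 3 - I*√446 (r = 3 - √(-225 - 221) = 3 - √(-446) = 3 - I*√446 ≈ 3.0 - 21.119*I)
d = 70 (d = -7*(-10) = 70)
√(r + d) = √((3 - I*√446) + 70) = √(73 - I*√446)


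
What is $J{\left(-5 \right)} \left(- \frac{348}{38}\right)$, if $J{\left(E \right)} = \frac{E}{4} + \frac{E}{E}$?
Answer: $\frac{87}{38} \approx 2.2895$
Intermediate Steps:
$J{\left(E \right)} = 1 + \frac{E}{4}$ ($J{\left(E \right)} = E \frac{1}{4} + 1 = \frac{E}{4} + 1 = 1 + \frac{E}{4}$)
$J{\left(-5 \right)} \left(- \frac{348}{38}\right) = \left(1 + \frac{1}{4} \left(-5\right)\right) \left(- \frac{348}{38}\right) = \left(1 - \frac{5}{4}\right) \left(\left(-348\right) \frac{1}{38}\right) = \left(- \frac{1}{4}\right) \left(- \frac{174}{19}\right) = \frac{87}{38}$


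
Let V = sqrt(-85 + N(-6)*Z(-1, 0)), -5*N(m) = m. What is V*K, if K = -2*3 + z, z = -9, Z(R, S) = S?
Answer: -15*I*sqrt(85) ≈ -138.29*I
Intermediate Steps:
N(m) = -m/5
K = -15 (K = -2*3 - 9 = -6 - 9 = -15)
V = I*sqrt(85) (V = sqrt(-85 - 1/5*(-6)*0) = sqrt(-85 + (6/5)*0) = sqrt(-85 + 0) = sqrt(-85) = I*sqrt(85) ≈ 9.2195*I)
V*K = (I*sqrt(85))*(-15) = -15*I*sqrt(85)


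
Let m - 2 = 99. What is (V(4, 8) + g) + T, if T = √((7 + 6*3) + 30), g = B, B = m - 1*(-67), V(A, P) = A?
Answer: 172 + √55 ≈ 179.42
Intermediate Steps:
m = 101 (m = 2 + 99 = 101)
B = 168 (B = 101 - 1*(-67) = 101 + 67 = 168)
g = 168
T = √55 (T = √((7 + 18) + 30) = √(25 + 30) = √55 ≈ 7.4162)
(V(4, 8) + g) + T = (4 + 168) + √55 = 172 + √55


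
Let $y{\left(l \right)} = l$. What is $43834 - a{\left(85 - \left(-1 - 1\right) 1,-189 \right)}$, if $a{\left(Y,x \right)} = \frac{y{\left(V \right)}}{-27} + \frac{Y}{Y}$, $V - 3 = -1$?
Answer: $\frac{1183493}{27} \approx 43833.0$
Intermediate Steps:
$V = 2$ ($V = 3 - 1 = 2$)
$a{\left(Y,x \right)} = \frac{25}{27}$ ($a{\left(Y,x \right)} = \frac{2}{-27} + \frac{Y}{Y} = 2 \left(- \frac{1}{27}\right) + 1 = - \frac{2}{27} + 1 = \frac{25}{27}$)
$43834 - a{\left(85 - \left(-1 - 1\right) 1,-189 \right)} = 43834 - \frac{25}{27} = \frac{1183493}{27}$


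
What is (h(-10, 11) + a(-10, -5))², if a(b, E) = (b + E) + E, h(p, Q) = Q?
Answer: 81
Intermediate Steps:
a(b, E) = b + 2*E (a(b, E) = (E + b) + E = b + 2*E)
(h(-10, 11) + a(-10, -5))² = (11 + (-10 + 2*(-5)))² = (11 + (-10 - 10))² = (11 - 20)² = (-9)² = 81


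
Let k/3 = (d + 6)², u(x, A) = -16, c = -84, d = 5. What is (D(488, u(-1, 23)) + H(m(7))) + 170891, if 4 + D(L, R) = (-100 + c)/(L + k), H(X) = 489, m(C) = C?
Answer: 6340904/37 ≈ 1.7138e+5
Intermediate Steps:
k = 363 (k = 3*(5 + 6)² = 3*11² = 3*121 = 363)
D(L, R) = -4 - 184/(363 + L) (D(L, R) = -4 + (-100 - 84)/(L + 363) = -4 - 184/(363 + L))
(D(488, u(-1, 23)) + H(m(7))) + 170891 = (4*(-409 - 1*488)/(363 + 488) + 489) + 170891 = (4*(-409 - 488)/851 + 489) + 170891 = (4*(1/851)*(-897) + 489) + 170891 = (-156/37 + 489) + 170891 = 17937/37 + 170891 = 6340904/37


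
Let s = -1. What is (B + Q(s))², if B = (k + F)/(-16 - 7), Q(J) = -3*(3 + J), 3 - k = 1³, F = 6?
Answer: 21316/529 ≈ 40.295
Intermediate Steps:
k = 2 (k = 3 - 1*1³ = 3 - 1*1 = 3 - 1 = 2)
Q(J) = -9 - 3*J
B = -8/23 (B = (2 + 6)/(-16 - 7) = 8/(-23) = 8*(-1/23) = -8/23 ≈ -0.34783)
(B + Q(s))² = (-8/23 + (-9 - 3*(-1)))² = (-8/23 + (-9 + 3))² = (-8/23 - 6)² = (-146/23)² = 21316/529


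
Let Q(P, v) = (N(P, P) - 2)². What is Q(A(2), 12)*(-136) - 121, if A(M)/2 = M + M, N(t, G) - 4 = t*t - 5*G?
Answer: -92057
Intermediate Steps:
N(t, G) = 4 + t² - 5*G (N(t, G) = 4 + (t*t - 5*G) = 4 + (t² - 5*G) = 4 + t² - 5*G)
A(M) = 4*M (A(M) = 2*(M + M) = 2*(2*M) = 4*M)
Q(P, v) = (2 + P² - 5*P)² (Q(P, v) = ((4 + P² - 5*P) - 2)² = (2 + P² - 5*P)²)
Q(A(2), 12)*(-136) - 121 = (2 + (4*2)² - 20*2)²*(-136) - 121 = (2 + 8² - 5*8)²*(-136) - 121 = (2 + 64 - 40)²*(-136) - 121 = 26²*(-136) - 121 = 676*(-136) - 121 = -91936 - 121 = -92057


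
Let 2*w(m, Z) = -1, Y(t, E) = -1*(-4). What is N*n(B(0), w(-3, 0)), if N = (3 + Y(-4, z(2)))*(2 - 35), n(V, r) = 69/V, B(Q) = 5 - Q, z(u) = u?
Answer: -15939/5 ≈ -3187.8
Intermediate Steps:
Y(t, E) = 4
w(m, Z) = -½ (w(m, Z) = (½)*(-1) = -½)
N = -231 (N = (3 + 4)*(2 - 35) = 7*(-33) = -231)
N*n(B(0), w(-3, 0)) = -15939/(5 - 1*0) = -15939/(5 + 0) = -15939/5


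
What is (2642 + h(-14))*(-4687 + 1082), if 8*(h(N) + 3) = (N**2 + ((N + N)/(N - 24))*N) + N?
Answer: -728912975/76 ≈ -9.5910e+6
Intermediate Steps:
h(N) = -3 + N/8 + N**2/8 + N**2/(4*(-24 + N)) (h(N) = -3 + ((N**2 + ((N + N)/(N - 24))*N) + N)/8 = -3 + ((N**2 + ((2*N)/(-24 + N))*N) + N)/8 = -3 + ((N**2 + (2*N/(-24 + N))*N) + N)/8 = -3 + ((N**2 + 2*N**2/(-24 + N)) + N)/8 = -3 + (N + N**2 + 2*N**2/(-24 + N))/8 = -3 + (N/8 + N**2/8 + N**2/(4*(-24 + N))) = -3 + N/8 + N**2/8 + N**2/(4*(-24 + N)))
(2642 + h(-14))*(-4687 + 1082) = (2642 + (576 + (-14)**3 - 48*(-14) - 21*(-14)**2)/(8*(-24 - 14)))*(-4687 + 1082) = (2642 + (1/8)*(576 - 2744 + 672 - 21*196)/(-38))*(-3605) = (2642 + (1/8)*(-1/38)*(576 - 2744 + 672 - 4116))*(-3605) = (2642 + (1/8)*(-1/38)*(-5612))*(-3605) = (2642 + 1403/76)*(-3605) = (202195/76)*(-3605) = -728912975/76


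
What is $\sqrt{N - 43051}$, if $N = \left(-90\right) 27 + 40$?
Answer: $9 i \sqrt{561} \approx 213.17 i$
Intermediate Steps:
$N = -2390$ ($N = -2430 + 40 = -2390$)
$\sqrt{N - 43051} = \sqrt{-2390 - 43051} = \sqrt{-45441} = 9 i \sqrt{561}$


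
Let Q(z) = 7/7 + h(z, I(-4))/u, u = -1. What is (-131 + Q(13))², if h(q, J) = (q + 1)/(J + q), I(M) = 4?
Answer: 4946176/289 ≈ 17115.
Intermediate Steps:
h(q, J) = (1 + q)/(J + q)
Q(z) = 1 - (1 + z)/(4 + z) (Q(z) = 7/7 + ((1 + z)/(4 + z))/(-1) = 7*(⅐) + ((1 + z)/(4 + z))*(-1) = 1 - (1 + z)/(4 + z))
(-131 + Q(13))² = (-131 + 3/(4 + 13))² = (-131 + 3/17)² = (-2224/17)² = 4946176/289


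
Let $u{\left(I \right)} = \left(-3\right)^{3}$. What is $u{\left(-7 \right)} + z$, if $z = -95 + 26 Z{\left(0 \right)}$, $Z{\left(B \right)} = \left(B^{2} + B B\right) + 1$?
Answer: $-96$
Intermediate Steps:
$u{\left(I \right)} = -27$
$Z{\left(B \right)} = 1 + 2 B^{2}$ ($Z{\left(B \right)} = \left(B^{2} + B^{2}\right) + 1 = 2 B^{2} + 1 = 1 + 2 B^{2}$)
$z = -69$ ($z = -95 + 26 \left(1 + 2 \cdot 0^{2}\right) = -95 + 26 \left(1 + 2 \cdot 0\right) = -95 + 26 \left(1 + 0\right) = -95 + 26 \cdot 1 = -95 + 26 = -69$)
$u{\left(-7 \right)} + z = -27 - 69 = -96$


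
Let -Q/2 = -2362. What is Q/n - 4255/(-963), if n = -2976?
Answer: 676139/238824 ≈ 2.8311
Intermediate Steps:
Q = 4724 (Q = -2*(-2362) = 4724)
Q/n - 4255/(-963) = 4724/(-2976) - 4255/(-963) = 4724*(-1/2976) - 4255*(-1/963) = -1181/744 + 4255/963 = 676139/238824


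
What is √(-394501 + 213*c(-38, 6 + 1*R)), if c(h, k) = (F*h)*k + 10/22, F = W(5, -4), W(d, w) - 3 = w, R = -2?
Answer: I*√43805410/11 ≈ 601.69*I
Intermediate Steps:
W(d, w) = 3 + w
F = -1 (F = 3 - 4 = -1)
c(h, k) = 5/11 - h*k (c(h, k) = (-h)*k + 10/22 = -h*k + 10*(1/22) = -h*k + 5/11 = 5/11 - h*k)
√(-394501 + 213*c(-38, 6 + 1*R)) = √(-394501 + 213*(5/11 - 1*(-38)*(6 + 1*(-2)))) = √(-394501 + 213*(5/11 - 1*(-38)*(6 - 2))) = √(-394501 + 213*(5/11 - 1*(-38)*4)) = √(-394501 + 213*(5/11 + 152)) = √(-394501 + 213*(1677/11)) = √(-394501 + 357201/11) = √(-3982310/11) = I*√43805410/11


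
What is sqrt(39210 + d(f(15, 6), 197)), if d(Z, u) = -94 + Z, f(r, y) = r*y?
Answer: sqrt(39206) ≈ 198.01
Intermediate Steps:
sqrt(39210 + d(f(15, 6), 197)) = sqrt(39210 + (-94 + 15*6)) = sqrt(39210 + (-94 + 90)) = sqrt(39210 - 4) = sqrt(39206)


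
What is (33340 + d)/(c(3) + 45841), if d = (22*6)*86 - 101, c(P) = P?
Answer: 44591/45844 ≈ 0.97267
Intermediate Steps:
d = 11251 (d = 132*86 - 101 = 11352 - 101 = 11251)
(33340 + d)/(c(3) + 45841) = (33340 + 11251)/(3 + 45841) = 44591/45844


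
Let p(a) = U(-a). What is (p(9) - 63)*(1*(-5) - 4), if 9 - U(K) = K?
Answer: 405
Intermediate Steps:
U(K) = 9 - K
p(a) = 9 + a (p(a) = 9 - (-1)*a = 9 + a)
(p(9) - 63)*(1*(-5) - 4) = ((9 + 9) - 63)*(1*(-5) - 4) = (18 - 63)*(-5 - 4) = -45*(-9) = 405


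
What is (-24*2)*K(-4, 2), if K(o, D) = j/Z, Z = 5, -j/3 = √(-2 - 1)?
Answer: 144*I*√3/5 ≈ 49.883*I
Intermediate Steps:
j = -3*I*√3 (j = -3*√(-2 - 1) = -3*I*√3 ≈ -5.1962*I)
K(o, D) = -3*I*√3/5
(-24*2)*K(-4, 2) = (-24*2)*(-3*I*√3/5) = -(-144)*I*√3/5 = 144*I*√3/5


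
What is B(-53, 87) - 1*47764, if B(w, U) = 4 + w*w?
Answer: -44951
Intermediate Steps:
B(w, U) = 4 + w²
B(-53, 87) - 1*47764 = (4 + (-53)²) - 1*47764 = (4 + 2809) - 47764 = 2813 - 47764 = -44951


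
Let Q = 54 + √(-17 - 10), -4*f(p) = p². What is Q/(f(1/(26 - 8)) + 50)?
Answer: 69984/64799 + 3888*I*√3/64799 ≈ 1.08 + 0.10392*I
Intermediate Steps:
f(p) = -p²/4
Q = 54 + 3*I*√3 (Q = 54 + √(-27) = 54 + 3*I*√3 ≈ 54.0 + 5.1962*I)
Q/(f(1/(26 - 8)) + 50) = (54 + 3*I*√3)/(-1/(4*(26 - 8)²) + 50) = (54 + 3*I*√3)/(-(1/18)²/4 + 50) = (54 + 3*I*√3)/(-¼*1/324 + 50) = (54 + 3*I*√3)/(-1/1296 + 50) = (54 + 3*I*√3)/(64799/1296) = (54 + 3*I*√3)*(1296/64799) = 69984/64799 + 3888*I*√3/64799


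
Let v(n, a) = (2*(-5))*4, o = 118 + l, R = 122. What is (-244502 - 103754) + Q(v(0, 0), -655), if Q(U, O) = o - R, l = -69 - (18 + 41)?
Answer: -348388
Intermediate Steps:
l = -128 (l = -69 - 1*59 = -69 - 59 = -128)
o = -10 (o = 118 - 128 = -10)
v(n, a) = -40 (v(n, a) = -10*4 = -40)
Q(U, O) = -132 (Q(U, O) = -10 - 1*122 = -10 - 122 = -132)
(-244502 - 103754) + Q(v(0, 0), -655) = (-244502 - 103754) - 132 = -348256 - 132 = -348388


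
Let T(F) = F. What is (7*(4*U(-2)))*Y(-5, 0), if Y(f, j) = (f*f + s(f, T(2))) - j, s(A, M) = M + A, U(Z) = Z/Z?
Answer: 616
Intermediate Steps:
U(Z) = 1
s(A, M) = A + M
Y(f, j) = 2 + f + f**2 - j (Y(f, j) = (f*f + (f + 2)) - j = (f**2 + (2 + f)) - j = (2 + f + f**2) - j = 2 + f + f**2 - j)
(7*(4*U(-2)))*Y(-5, 0) = (7*(4*1))*(2 - 5 + (-5)**2 - 1*0) = (7*4)*(2 - 5 + 25 + 0) = 28*22 = 616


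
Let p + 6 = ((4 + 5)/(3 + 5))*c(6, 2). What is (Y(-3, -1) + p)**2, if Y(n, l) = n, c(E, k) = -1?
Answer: 6561/64 ≈ 102.52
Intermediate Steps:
p = -57/8 (p = -6 + ((4 + 5)/(3 + 5))*(-1) = -6 + (9/8)*(-1) = -6 - 9/8 = -57/8 ≈ -7.1250)
(Y(-3, -1) + p)**2 = (-3 - 57/8)**2 = (-81/8)**2 = 6561/64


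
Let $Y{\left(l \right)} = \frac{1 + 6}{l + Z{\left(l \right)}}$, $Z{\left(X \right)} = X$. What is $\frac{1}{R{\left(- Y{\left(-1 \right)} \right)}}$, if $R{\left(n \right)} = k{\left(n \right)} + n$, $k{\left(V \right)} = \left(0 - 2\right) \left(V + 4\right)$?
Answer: $- \frac{2}{23} \approx -0.086957$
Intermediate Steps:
$k{\left(V \right)} = -8 - 2 V$ ($k{\left(V \right)} = - 2 \left(4 + V\right) = -8 - 2 V$)
$Y{\left(l \right)} = \frac{7}{2 l}$ ($Y{\left(l \right)} = \frac{1 + 6}{l + l} = \frac{7}{2 l}$)
$R{\left(n \right)} = -8 - n$ ($R{\left(n \right)} = \left(-8 - 2 n\right) + n = -8 - n$)
$\frac{1}{R{\left(- Y{\left(-1 \right)} \right)}} = \frac{1}{-8 - - \frac{7}{2 \left(-1\right)}} = \frac{1}{-8 - - \frac{7 \left(-1\right)}{2}} = \frac{1}{-8 - \left(-1\right) \left(- \frac{7}{2}\right)} = \frac{1}{-8 - \frac{7}{2}} = \frac{1}{- \frac{23}{2}} = - \frac{2}{23}$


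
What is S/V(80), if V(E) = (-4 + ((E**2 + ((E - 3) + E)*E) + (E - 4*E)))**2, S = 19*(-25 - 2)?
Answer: -513/350288656 ≈ -1.4645e-6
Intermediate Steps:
S = -513 (S = 19*(-27) = -513)
V(E) = (-4 + E**2 - 3*E + E*(-3 + 2*E))**2 (V(E) = (-4 + ((E**2 + ((-3 + E) + E)*E) - 3*E))**2 = (-4 + ((E**2 + (-3 + 2*E)*E) - 3*E))**2 = (-4 + ((E**2 + E*(-3 + 2*E)) - 3*E))**2 = (-4 + (E**2 - 3*E + E*(-3 + 2*E)))**2 = (-4 + E**2 - 3*E + E*(-3 + 2*E))**2)
S/V(80) = -513/(4 - 3*80**2 + 6*80)**2 = -513/(4 - 3*6400 + 480)**2 = -513/(4 - 19200 + 480)**2 = -513/((-18716)**2) = -513/350288656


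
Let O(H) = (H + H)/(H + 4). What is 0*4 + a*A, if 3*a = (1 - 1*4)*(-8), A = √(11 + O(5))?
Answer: 8*√109/3 ≈ 27.841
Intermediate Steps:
O(H) = 2*H/(4 + H) (O(H) = (2*H)/(4 + H) = 2*H/(4 + H))
A = √109/3 (A = √(11 + 2*5/(4 + 5)) = √(11 + 2*5/9) = √(11 + 2*5*(⅑)) = √(11 + 10/9) = √(109/9) = √109/3 ≈ 3.4801)
a = 8 (a = ((1 - 1*4)*(-8))/3 = ((1 - 4)*(-8))/3 = (-3*(-8))/3 = (⅓)*24 = 8)
0*4 + a*A = 0*4 + 8*(√109/3) = 0 + 8*√109/3 = 8*√109/3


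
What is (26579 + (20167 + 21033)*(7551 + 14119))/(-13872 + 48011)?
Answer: 892830579/34139 ≈ 26153.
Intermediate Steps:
(26579 + (20167 + 21033)*(7551 + 14119))/(-13872 + 48011) = (26579 + 41200*21670)/34139 = (26579 + 892804000)*(1/34139) = 892830579*(1/34139) = 892830579/34139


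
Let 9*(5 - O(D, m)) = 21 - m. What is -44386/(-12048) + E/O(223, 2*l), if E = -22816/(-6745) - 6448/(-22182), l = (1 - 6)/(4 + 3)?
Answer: 61100963500727/11867068768440 ≈ 5.1488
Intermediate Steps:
l = -5/7 ≈ -0.71429
E = 274798136/74808795 (E = -22816*(-1/6745) - 6448*(-1/22182) = 22816/6745 + 3224/11091 = 274798136/74808795 ≈ 3.6733)
O(D, m) = 8/3 + m/9 (O(D, m) = 5 - (21 - m)/9 = 5 + (-7/3 + m/9) = 8/3 + m/9)
-44386/(-12048) + E/O(223, 2*l) = -44386/(-12048) + 274798136/(74808795*(8/3 + (2*(-5/7))/9)) = -44386*(-1/12048) + 274798136/(74808795*(8/3 + (⅑)*(-10/7))) = 22193/6024 + 274798136/(74808795*(8/3 - 10/63)) = 22193/6024 + 274798136/(74808795*(158/63)) = 22193/6024 + (274798136/74808795)*(63/158) = 22193/6024 + 2885380428/1969964935 = 61100963500727/11867068768440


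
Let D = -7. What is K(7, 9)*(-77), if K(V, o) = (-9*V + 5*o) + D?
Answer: 1925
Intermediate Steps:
K(V, o) = -7 - 9*V + 5*o (K(V, o) = (-9*V + 5*o) - 7 = -7 - 9*V + 5*o)
K(7, 9)*(-77) = (-7 - 9*7 + 5*9)*(-77) = (-7 - 63 + 45)*(-77) = -25*(-77) = 1925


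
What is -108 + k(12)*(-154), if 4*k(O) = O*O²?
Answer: -66636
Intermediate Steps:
k(O) = O³/4 (k(O) = (O*O²)/4 = O³/4)
-108 + k(12)*(-154) = -108 + ((¼)*12³)*(-154) = -108 + ((¼)*1728)*(-154) = -108 + 432*(-154) = -108 - 66528 = -66636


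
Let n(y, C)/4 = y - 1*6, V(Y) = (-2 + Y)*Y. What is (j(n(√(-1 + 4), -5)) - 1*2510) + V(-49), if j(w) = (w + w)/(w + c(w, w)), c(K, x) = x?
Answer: -10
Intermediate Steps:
V(Y) = Y*(-2 + Y)
n(y, C) = -24 + 4*y (n(y, C) = 4*(y - 1*6) = 4*(y - 6) = 4*(-6 + y) = -24 + 4*y)
j(w) = 1 (j(w) = (w + w)/(w + w) = (2*w)/((2*w)) = (2*w)*(1/(2*w)) = 1)
(j(n(√(-1 + 4), -5)) - 1*2510) + V(-49) = (1 - 1*2510) - 49*(-2 - 49) = (1 - 2510) - 49*(-51) = -2509 + 2499 = -10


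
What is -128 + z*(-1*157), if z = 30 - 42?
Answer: 1756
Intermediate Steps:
z = -12
-128 + z*(-1*157) = -128 - (-12)*157 = -128 - 12*(-157) = -128 + 1884 = 1756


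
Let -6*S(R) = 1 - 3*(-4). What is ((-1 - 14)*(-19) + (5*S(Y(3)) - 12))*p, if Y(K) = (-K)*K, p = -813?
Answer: -426283/2 ≈ -2.1314e+5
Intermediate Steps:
Y(K) = -K²
S(R) = -13/6 (S(R) = -(1 - 3*(-4))/6 = -(1 + 12)/6 = -⅙*13 = -13/6)
((-1 - 14)*(-19) + (5*S(Y(3)) - 12))*p = ((-1 - 14)*(-19) + (5*(-13/6) - 12))*(-813) = (-15*(-19) + (-65/6 - 12))*(-813) = (285 - 137/6)*(-813) = (1573/6)*(-813) = -426283/2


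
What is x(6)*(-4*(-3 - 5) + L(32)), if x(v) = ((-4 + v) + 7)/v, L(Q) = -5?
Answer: 81/2 ≈ 40.500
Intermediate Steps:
x(v) = (3 + v)/v
x(6)*(-4*(-3 - 5) + L(32)) = ((3 + 6)/6)*(-4*(-3 - 5) - 5) = ((⅙)*9)*(-4*(-8) - 5) = 3*(32 - 5)/2 = (3/2)*27 = 81/2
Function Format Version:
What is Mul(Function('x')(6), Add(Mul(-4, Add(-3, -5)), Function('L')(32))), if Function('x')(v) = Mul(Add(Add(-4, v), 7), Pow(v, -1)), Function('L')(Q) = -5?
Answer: Rational(81, 2) ≈ 40.500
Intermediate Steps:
Function('x')(v) = Mul(Pow(v, -1), Add(3, v)) (Function('x')(v) = Mul(Add(3, v), Pow(v, -1)) = Mul(Pow(v, -1), Add(3, v)))
Mul(Function('x')(6), Add(Mul(-4, Add(-3, -5)), Function('L')(32))) = Mul(Mul(Pow(6, -1), Add(3, 6)), Add(Mul(-4, Add(-3, -5)), -5)) = Mul(Mul(Rational(1, 6), 9), Add(Mul(-4, -8), -5)) = Mul(Rational(3, 2), Add(32, -5)) = Mul(Rational(3, 2), 27) = Rational(81, 2)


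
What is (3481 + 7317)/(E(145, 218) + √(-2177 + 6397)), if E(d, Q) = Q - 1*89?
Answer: 1392942/12421 - 21596*√1055/12421 ≈ 55.671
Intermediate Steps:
E(d, Q) = -89 + Q (E(d, Q) = Q - 89 = -89 + Q)
(3481 + 7317)/(E(145, 218) + √(-2177 + 6397)) = (3481 + 7317)/((-89 + 218) + √(-2177 + 6397)) = 10798/(129 + √4220) = 10798/(129 + 2*√1055)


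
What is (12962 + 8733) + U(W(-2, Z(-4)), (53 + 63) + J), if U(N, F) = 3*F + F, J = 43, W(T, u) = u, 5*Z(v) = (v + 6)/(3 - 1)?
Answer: 22331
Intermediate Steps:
Z(v) = ⅗ + v/10 (Z(v) = ((v + 6)/(3 - 1))/5 = ((6 + v)/2)/5 = ((6 + v)*(½))/5 = (3 + v/2)/5 = ⅗ + v/10)
U(N, F) = 4*F
(12962 + 8733) + U(W(-2, Z(-4)), (53 + 63) + J) = (12962 + 8733) + 4*((53 + 63) + 43) = 21695 + 4*(116 + 43) = 21695 + 4*159 = 21695 + 636 = 22331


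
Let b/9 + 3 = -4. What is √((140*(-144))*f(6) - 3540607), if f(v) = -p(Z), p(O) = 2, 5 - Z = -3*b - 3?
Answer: I*√3500287 ≈ 1870.9*I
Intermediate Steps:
b = -63 (b = -27 + 9*(-4) = -27 - 36 = -63)
Z = -181 (Z = 5 - (-3*(-63) - 3) = 5 - (189 - 3) = 5 - 1*186 = 5 - 186 = -181)
f(v) = -2 (f(v) = -1*2 = -2)
√((140*(-144))*f(6) - 3540607) = √((140*(-144))*(-2) - 3540607) = √(-20160*(-2) - 3540607) = √(40320 - 3540607) = √(-3500287) = I*√3500287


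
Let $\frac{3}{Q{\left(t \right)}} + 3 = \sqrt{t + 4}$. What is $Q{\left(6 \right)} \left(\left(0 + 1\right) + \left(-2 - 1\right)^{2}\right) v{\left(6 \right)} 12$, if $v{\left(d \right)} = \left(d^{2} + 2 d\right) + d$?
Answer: $58320 + 19440 \sqrt{10} \approx 1.1979 \cdot 10^{5}$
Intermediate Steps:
$Q{\left(t \right)} = \frac{3}{-3 + \sqrt{4 + t}}$ ($Q{\left(t \right)} = \frac{3}{-3 + \sqrt{t + 4}} = \frac{3}{-3 + \sqrt{4 + t}}$)
$v{\left(d \right)} = d^{2} + 3 d$
$Q{\left(6 \right)} \left(\left(0 + 1\right) + \left(-2 - 1\right)^{2}\right) v{\left(6 \right)} 12 = \frac{3}{-3 + \sqrt{4 + 6}} \left(\left(0 + 1\right) + \left(-2 - 1\right)^{2}\right) 6 \left(3 + 6\right) 12 = \frac{3}{-3 + \sqrt{10}} \left(1 + \left(-3\right)^{2}\right) 6 \cdot 9 \cdot 12 = \frac{3}{-3 + \sqrt{10}} \left(1 + 9\right) 54 \cdot 12 = \frac{3}{-3 + \sqrt{10}} \cdot 10 \cdot 54 \cdot 12 = \frac{30}{-3 + \sqrt{10}} \cdot 54 \cdot 12 = \frac{1620}{-3 + \sqrt{10}} \cdot 12 = \frac{19440}{-3 + \sqrt{10}}$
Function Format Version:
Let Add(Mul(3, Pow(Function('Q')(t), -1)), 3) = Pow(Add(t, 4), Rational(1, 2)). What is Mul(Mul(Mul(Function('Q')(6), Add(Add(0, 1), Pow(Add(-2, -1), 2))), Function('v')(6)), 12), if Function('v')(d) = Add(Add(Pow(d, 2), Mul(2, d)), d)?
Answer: Add(58320, Mul(19440, Pow(10, Rational(1, 2)))) ≈ 1.1979e+5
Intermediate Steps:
Function('Q')(t) = Mul(3, Pow(Add(-3, Pow(Add(4, t), Rational(1, 2))), -1)) (Function('Q')(t) = Mul(3, Pow(Add(-3, Pow(Add(t, 4), Rational(1, 2))), -1)) = Mul(3, Pow(Add(-3, Pow(Add(4, t), Rational(1, 2))), -1)))
Function('v')(d) = Add(Pow(d, 2), Mul(3, d))
Mul(Mul(Mul(Function('Q')(6), Add(Add(0, 1), Pow(Add(-2, -1), 2))), Function('v')(6)), 12) = Mul(Mul(Mul(Mul(3, Pow(Add(-3, Pow(Add(4, 6), Rational(1, 2))), -1)), Add(Add(0, 1), Pow(Add(-2, -1), 2))), Mul(6, Add(3, 6))), 12) = Mul(Mul(Mul(Mul(3, Pow(Add(-3, Pow(10, Rational(1, 2))), -1)), Add(1, Pow(-3, 2))), Mul(6, 9)), 12) = Mul(Mul(Mul(Mul(3, Pow(Add(-3, Pow(10, Rational(1, 2))), -1)), Add(1, 9)), 54), 12) = Mul(Mul(Mul(Mul(3, Pow(Add(-3, Pow(10, Rational(1, 2))), -1)), 10), 54), 12) = Mul(Mul(Mul(30, Pow(Add(-3, Pow(10, Rational(1, 2))), -1)), 54), 12) = Mul(Mul(1620, Pow(Add(-3, Pow(10, Rational(1, 2))), -1)), 12) = Mul(19440, Pow(Add(-3, Pow(10, Rational(1, 2))), -1))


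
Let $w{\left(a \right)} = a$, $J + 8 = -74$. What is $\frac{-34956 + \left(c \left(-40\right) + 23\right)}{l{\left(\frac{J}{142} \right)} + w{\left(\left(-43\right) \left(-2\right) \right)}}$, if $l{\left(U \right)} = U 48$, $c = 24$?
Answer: $- \frac{2548403}{4138} \approx -615.85$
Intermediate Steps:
$J = -82$ ($J = -8 - 74 = -82$)
$l{\left(U \right)} = 48 U$
$\frac{-34956 + \left(c \left(-40\right) + 23\right)}{l{\left(\frac{J}{142} \right)} + w{\left(\left(-43\right) \left(-2\right) \right)}} = \frac{-34956 + \left(24 \left(-40\right) + 23\right)}{48 \left(- \frac{82}{142}\right) - -86} = \frac{-34956 + \left(-960 + 23\right)}{48 \left(\left(-82\right) \frac{1}{142}\right) + 86} = \frac{-34956 - 937}{48 \left(- \frac{41}{71}\right) + 86} = - \frac{35893}{- \frac{1968}{71} + 86} = - \frac{35893}{\frac{4138}{71}} = \left(-35893\right) \frac{71}{4138} = - \frac{2548403}{4138}$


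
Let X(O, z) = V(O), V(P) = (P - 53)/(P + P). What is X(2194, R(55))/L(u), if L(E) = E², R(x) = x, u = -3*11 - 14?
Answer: 2141/9693092 ≈ 0.00022088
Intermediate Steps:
u = -47 (u = -33 - 14 = -47)
V(P) = (-53 + P)/(2*P) (V(P) = (-53 + P)/((2*P)) = (-53 + P)*(1/(2*P)) = (-53 + P)/(2*P))
X(O, z) = (-53 + O)/(2*O)
X(2194, R(55))/L(u) = ((½)*(-53 + 2194)/2194)/((-47)²) = ((½)*(1/2194)*2141)/2209 = (2141/4388)*(1/2209) = 2141/9693092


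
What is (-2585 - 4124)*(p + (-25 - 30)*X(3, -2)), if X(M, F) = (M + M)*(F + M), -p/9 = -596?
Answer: -33773106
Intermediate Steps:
p = 5364 (p = -9*(-596) = 5364)
X(M, F) = 2*M*(F + M) (X(M, F) = (2*M)*(F + M) = 2*M*(F + M))
(-2585 - 4124)*(p + (-25 - 30)*X(3, -2)) = (-2585 - 4124)*(5364 + (-25 - 30)*(2*3*(-2 + 3))) = -6709*(5364 - 110*3) = -6709*(5364 - 55*6) = -6709*(5364 - 330) = -6709*5034 = -33773106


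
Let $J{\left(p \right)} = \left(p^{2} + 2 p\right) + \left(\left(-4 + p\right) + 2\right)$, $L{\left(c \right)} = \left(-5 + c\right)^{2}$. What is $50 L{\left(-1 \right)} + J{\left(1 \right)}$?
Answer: $1802$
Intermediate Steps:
$J{\left(p \right)} = -2 + p^{2} + 3 p$ ($J{\left(p \right)} = \left(p^{2} + 2 p\right) + \left(-2 + p\right) = -2 + p^{2} + 3 p$)
$50 L{\left(-1 \right)} + J{\left(1 \right)} = 50 \left(-5 - 1\right)^{2} + \left(-2 + 1^{2} + 3 \cdot 1\right) = 50 \left(-6\right)^{2} + \left(-2 + 1 + 3\right) = 50 \cdot 36 + 2 = 1800 + 2 = 1802$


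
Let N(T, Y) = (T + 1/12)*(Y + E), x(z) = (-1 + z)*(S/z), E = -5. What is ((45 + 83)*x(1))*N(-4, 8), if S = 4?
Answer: 0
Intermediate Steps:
x(z) = 4*(-1 + z)/z (x(z) = (-1 + z)*(4/z) = 4*(-1 + z)/z)
N(T, Y) = (-5 + Y)*(1/12 + T) (N(T, Y) = (T + 1/12)*(Y - 5) = (T + 1/12)*(-5 + Y) = (1/12 + T)*(-5 + Y) = (-5 + Y)*(1/12 + T))
((45 + 83)*x(1))*N(-4, 8) = ((45 + 83)*(4 - 4/1))*(-5/12 - 5*(-4) + (1/12)*8 - 4*8) = (128*(4 - 4*1))*(-5/12 + 20 + ⅔ - 32) = (128*(4 - 4))*(-47/4) = (128*0)*(-47/4) = 0*(-47/4) = 0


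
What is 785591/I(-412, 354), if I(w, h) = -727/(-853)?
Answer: 670109123/727 ≈ 9.2175e+5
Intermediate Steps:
I(w, h) = 727/853 (I(w, h) = -727*(-1/853) = 727/853)
785591/I(-412, 354) = 785591/(727/853) = 785591*(853/727) = 670109123/727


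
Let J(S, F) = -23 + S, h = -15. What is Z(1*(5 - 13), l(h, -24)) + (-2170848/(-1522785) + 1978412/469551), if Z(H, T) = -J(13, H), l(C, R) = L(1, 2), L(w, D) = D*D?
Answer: 3727424054006/238341739845 ≈ 15.639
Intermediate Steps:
L(w, D) = D**2
l(C, R) = 4 (l(C, R) = 2**2 = 4)
Z(H, T) = 10 (Z(H, T) = -(-23 + 13) = -1*(-10) = 10)
Z(1*(5 - 13), l(h, -24)) + (-2170848/(-1522785) + 1978412/469551) = 10 + (-2170848/(-1522785) + 1978412/469551) = 10 + (-2170848*(-1/1522785) + 1978412*(1/469551)) = 10 + (723616/507595 + 1978412/469551) = 10 + 1344006655556/238341739845 = 3727424054006/238341739845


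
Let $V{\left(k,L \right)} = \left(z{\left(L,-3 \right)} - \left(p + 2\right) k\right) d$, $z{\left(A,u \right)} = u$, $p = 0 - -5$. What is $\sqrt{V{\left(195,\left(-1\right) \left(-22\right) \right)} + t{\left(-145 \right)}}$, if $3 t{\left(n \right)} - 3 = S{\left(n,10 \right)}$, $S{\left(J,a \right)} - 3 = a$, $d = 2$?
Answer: $\frac{64 i \sqrt{6}}{3} \approx 52.256 i$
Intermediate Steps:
$p = 5$ ($p = 0 + 5 = 5$)
$S{\left(J,a \right)} = 3 + a$
$V{\left(k,L \right)} = -6 - 14 k$ ($V{\left(k,L \right)} = \left(-3 - \left(5 + 2\right) k\right) 2 = \left(-3 - 7 k\right) 2 = -6 - 14 k$)
$t{\left(n \right)} = \frac{16}{3}$ ($t{\left(n \right)} = 1 + \frac{3 + 10}{3} = 1 + \frac{1}{3} \cdot 13 = 1 + \frac{13}{3} = \frac{16}{3}$)
$\sqrt{V{\left(195,\left(-1\right) \left(-22\right) \right)} + t{\left(-145 \right)}} = \sqrt{\left(-6 - 2730\right) + \frac{16}{3}} = \sqrt{-2736 + \frac{16}{3}} = \sqrt{- \frac{8192}{3}} = \frac{64 i \sqrt{6}}{3}$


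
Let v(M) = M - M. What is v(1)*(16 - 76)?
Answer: 0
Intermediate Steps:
v(M) = 0
v(1)*(16 - 76) = 0*(16 - 76) = 0*(-60) = 0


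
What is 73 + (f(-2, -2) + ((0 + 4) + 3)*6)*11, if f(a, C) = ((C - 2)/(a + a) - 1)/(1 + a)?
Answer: 535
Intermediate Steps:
f(a, C) = (-1 + (-2 + C)/(2*a))/(1 + a) (f(a, C) = ((-2 + C)/((2*a)) - 1)/(1 + a) = ((-2 + C)*(1/(2*a)) - 1)/(1 + a) = ((-2 + C)/(2*a) - 1)/(1 + a) = (-1 + (-2 + C)/(2*a))/(1 + a))
73 + (f(-2, -2) + ((0 + 4) + 3)*6)*11 = 73 + ((-1 + (½)*(-2) - 1*(-2))/((-2)*(1 - 2)) + ((0 + 4) + 3)*6)*11 = 73 + (-½*(-1 - 1 + 2)/(-1) + (4 + 3)*6)*11 = 73 + (-½*(-1)*0 + 7*6)*11 = 73 + (0 + 42)*11 = 73 + 42*11 = 73 + 462 = 535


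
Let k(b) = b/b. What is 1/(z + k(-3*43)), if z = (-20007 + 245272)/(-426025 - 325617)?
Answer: 751642/526377 ≈ 1.4280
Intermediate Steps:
k(b) = 1
z = -225265/751642 (z = 225265/(-751642) = 225265*(-1/751642) = -225265/751642 ≈ -0.29970)
1/(z + k(-3*43)) = 1/(-225265/751642 + 1) = 1/(526377/751642) = 751642/526377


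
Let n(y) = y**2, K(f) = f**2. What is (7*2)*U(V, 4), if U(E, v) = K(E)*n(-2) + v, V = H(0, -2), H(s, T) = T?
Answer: 280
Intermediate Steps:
V = -2
U(E, v) = v + 4*E**2 (U(E, v) = E**2*(-2)**2 + v = E**2*4 + v = 4*E**2 + v = v + 4*E**2)
(7*2)*U(V, 4) = (7*2)*(4 + 4*(-2)**2) = 14*(4 + 4*4) = 14*(4 + 16) = 14*20 = 280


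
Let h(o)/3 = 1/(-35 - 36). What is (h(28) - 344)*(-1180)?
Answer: 28823860/71 ≈ 4.0597e+5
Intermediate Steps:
h(o) = -3/71 (h(o) = 3/(-35 - 36) = 3/(-71) = 3*(-1/71) = -3/71)
(h(28) - 344)*(-1180) = (-3/71 - 344)*(-1180) = -24427/71*(-1180) = 28823860/71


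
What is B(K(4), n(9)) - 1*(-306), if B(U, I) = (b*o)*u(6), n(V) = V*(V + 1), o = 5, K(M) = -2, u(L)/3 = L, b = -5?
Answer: -144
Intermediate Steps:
u(L) = 3*L
n(V) = V*(1 + V)
B(U, I) = -450 (B(U, I) = (-5*5)*(3*6) = -25*18 = -450)
B(K(4), n(9)) - 1*(-306) = -450 - 1*(-306) = -450 + 306 = -144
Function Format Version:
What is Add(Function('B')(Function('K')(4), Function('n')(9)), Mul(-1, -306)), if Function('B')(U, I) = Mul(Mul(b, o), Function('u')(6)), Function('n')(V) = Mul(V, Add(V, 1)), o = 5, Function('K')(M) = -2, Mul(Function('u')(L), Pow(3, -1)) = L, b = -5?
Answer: -144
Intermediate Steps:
Function('u')(L) = Mul(3, L)
Function('n')(V) = Mul(V, Add(1, V))
Function('B')(U, I) = -450 (Function('B')(U, I) = Mul(Mul(-5, 5), Mul(3, 6)) = Mul(-25, 18) = -450)
Add(Function('B')(Function('K')(4), Function('n')(9)), Mul(-1, -306)) = Add(-450, Mul(-1, -306)) = Add(-450, 306) = -144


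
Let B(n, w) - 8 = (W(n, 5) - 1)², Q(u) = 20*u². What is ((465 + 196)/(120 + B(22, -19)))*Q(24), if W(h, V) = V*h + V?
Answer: 1903680/3281 ≈ 580.21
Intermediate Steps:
W(h, V) = V + V*h
B(n, w) = 8 + (4 + 5*n)² (B(n, w) = 8 + (5*(1 + n) - 1)² = 8 + ((5 + 5*n) - 1)² = 8 + (4 + 5*n)²)
((465 + 196)/(120 + B(22, -19)))*Q(24) = ((465 + 196)/(120 + (8 + (4 + 5*22)²)))*(20*24²) = (661/(120 + (8 + (4 + 110)²)))*(20*576) = (661/(120 + (8 + 114²)))*11520 = (661/(120 + (8 + 12996)))*11520 = (661/(120 + 13004))*11520 = (661/13124)*11520 = 1903680/3281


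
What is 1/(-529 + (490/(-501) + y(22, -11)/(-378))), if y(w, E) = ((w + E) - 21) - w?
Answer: -31563/16725025 ≈ -0.0018872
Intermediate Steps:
y(w, E) = -21 + E (y(w, E) = ((E + w) - 21) - w = (-21 + E + w) - w = -21 + E)
1/(-529 + (490/(-501) + y(22, -11)/(-378))) = 1/(-529 + (490/(-501) + (-21 - 11)/(-378))) = 1/(-529 + (490*(-1/501) - 32*(-1/378))) = 1/(-529 + (-490/501 + 16/189)) = 1/(-529 - 28198/31563) = 1/(-16725025/31563) = -31563/16725025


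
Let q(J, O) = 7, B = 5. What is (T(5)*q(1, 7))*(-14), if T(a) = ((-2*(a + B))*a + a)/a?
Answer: 1862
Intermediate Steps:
T(a) = (a + a*(-10 - 2*a))/a (T(a) = ((-2*(a + 5))*a + a)/a = ((-2*(5 + a))*a + a)/a = ((-10 - 2*a)*a + a)/a = (a*(-10 - 2*a) + a)/a = (a + a*(-10 - 2*a))/a)
(T(5)*q(1, 7))*(-14) = ((-9 - 2*5)*7)*(-14) = ((-9 - 10)*7)*(-14) = -19*7*(-14) = -133*(-14) = 1862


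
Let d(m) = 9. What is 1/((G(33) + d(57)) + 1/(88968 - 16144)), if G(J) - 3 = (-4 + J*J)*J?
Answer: 72824/2608337209 ≈ 2.7920e-5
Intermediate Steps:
G(J) = 3 + J*(-4 + J²) (G(J) = 3 + (-4 + J*J)*J = 3 + (-4 + J²)*J = 3 + J*(-4 + J²))
1/((G(33) + d(57)) + 1/(88968 - 16144)) = 1/(((3 + 33³ - 4*33) + 9) + 1/(88968 - 16144)) = 1/(((3 + 35937 - 132) + 9) + 1/72824) = 1/((35808 + 9) + 1/72824) = 1/(35817 + 1/72824) = 1/(2608337209/72824) = 72824/2608337209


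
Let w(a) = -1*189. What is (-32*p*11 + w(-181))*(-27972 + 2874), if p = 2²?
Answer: 40081506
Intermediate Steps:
w(a) = -189
p = 4
(-32*p*11 + w(-181))*(-27972 + 2874) = (-32*4*11 - 189)*(-27972 + 2874) = (-128*11 - 189)*(-25098) = (-1408 - 189)*(-25098) = -1597*(-25098) = 40081506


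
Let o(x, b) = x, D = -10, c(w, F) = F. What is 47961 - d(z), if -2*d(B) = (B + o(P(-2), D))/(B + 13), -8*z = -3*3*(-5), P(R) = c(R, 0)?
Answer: 5659353/118 ≈ 47961.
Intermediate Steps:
P(R) = 0
z = -45/8 (z = -(-3*3)*(-5)/8 = -(-9)*(-5)/8 = -⅛*45 = -45/8 ≈ -5.6250)
d(B) = -B/(2*(13 + B)) (d(B) = -(B + 0)/(2*(B + 13)) = -B/(2*(13 + B)))
47961 - d(z) = 47961 - (-1)*(-45)/(8*(26 + 2*(-45/8))) = 47961 - (-1)*(-45)/(8*(26 - 45/4)) = 47961 - (-1)*(-45)/(8*59/4) = 47961 - (-1)*(-45)*4/(8*59) = 47961 - 1*45/118 = 47961 - 45/118 = 5659353/118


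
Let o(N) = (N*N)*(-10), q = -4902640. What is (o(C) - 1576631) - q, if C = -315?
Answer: 2333759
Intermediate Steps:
o(N) = -10*N**2 (o(N) = N**2*(-10) = -10*N**2)
(o(C) - 1576631) - q = (-10*(-315)**2 - 1576631) - 1*(-4902640) = (-10*99225 - 1576631) + 4902640 = (-992250 - 1576631) + 4902640 = -2568881 + 4902640 = 2333759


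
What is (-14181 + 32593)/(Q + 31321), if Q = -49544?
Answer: -18412/18223 ≈ -1.0104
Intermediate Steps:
(-14181 + 32593)/(Q + 31321) = (-14181 + 32593)/(-49544 + 31321) = 18412/(-18223) = 18412*(-1/18223) = -18412/18223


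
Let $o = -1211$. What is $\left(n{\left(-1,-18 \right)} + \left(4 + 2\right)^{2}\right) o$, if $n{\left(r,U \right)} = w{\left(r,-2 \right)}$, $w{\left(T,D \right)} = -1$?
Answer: $-42385$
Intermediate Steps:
$n{\left(r,U \right)} = -1$
$\left(n{\left(-1,-18 \right)} + \left(4 + 2\right)^{2}\right) o = \left(-1 + \left(4 + 2\right)^{2}\right) \left(-1211\right) = \left(-1 + 6^{2}\right) \left(-1211\right) = \left(-1 + 36\right) \left(-1211\right) = 35 \left(-1211\right) = -42385$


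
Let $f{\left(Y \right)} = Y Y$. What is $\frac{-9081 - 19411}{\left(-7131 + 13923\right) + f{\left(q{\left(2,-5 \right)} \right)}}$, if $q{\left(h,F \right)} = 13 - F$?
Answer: $- \frac{7123}{1779} \approx -4.0039$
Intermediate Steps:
$f{\left(Y \right)} = Y^{2}$
$\frac{-9081 - 19411}{\left(-7131 + 13923\right) + f{\left(q{\left(2,-5 \right)} \right)}} = \frac{-9081 - 19411}{\left(-7131 + 13923\right) + \left(13 - -5\right)^{2}} = - \frac{28492}{6792 + \left(13 + 5\right)^{2}} = - \frac{28492}{6792 + 18^{2}} = - \frac{28492}{6792 + 324} = - \frac{28492}{7116} = \left(-28492\right) \frac{1}{7116} = - \frac{7123}{1779}$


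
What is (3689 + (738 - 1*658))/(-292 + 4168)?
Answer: 3769/3876 ≈ 0.97239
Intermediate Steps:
(3689 + (738 - 1*658))/(-292 + 4168) = (3689 + (738 - 658))/3876 = (3689 + 80)*(1/3876) = 3769*(1/3876) = 3769/3876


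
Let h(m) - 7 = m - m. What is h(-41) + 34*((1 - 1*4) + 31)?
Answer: 959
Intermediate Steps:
h(m) = 7 (h(m) = 7 + (m - m) = 7 + 0 = 7)
h(-41) + 34*((1 - 1*4) + 31) = 7 + 34*((1 - 1*4) + 31) = 7 + 34*((1 - 4) + 31) = 7 + 34*(-3 + 31) = 7 + 34*28 = 7 + 952 = 959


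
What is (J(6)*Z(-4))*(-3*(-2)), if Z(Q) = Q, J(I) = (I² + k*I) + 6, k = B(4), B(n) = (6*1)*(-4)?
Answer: 2448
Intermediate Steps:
B(n) = -24 (B(n) = 6*(-4) = -24)
k = -24
J(I) = 6 + I² - 24*I (J(I) = (I² - 24*I) + 6 = 6 + I² - 24*I)
(J(6)*Z(-4))*(-3*(-2)) = ((6 + 6² - 24*6)*(-4))*(-3*(-2)) = ((6 + 36 - 144)*(-4))*6 = -102*(-4)*6 = 408*6 = 2448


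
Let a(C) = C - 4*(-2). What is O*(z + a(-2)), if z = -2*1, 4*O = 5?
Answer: 5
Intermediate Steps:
a(C) = 8 + C (a(C) = C + 8 = 8 + C)
O = 5/4 (O = (¼)*5 = 5/4 ≈ 1.2500)
z = -2
O*(z + a(-2)) = 5*(-2 + (8 - 2))/4 = 5*(-2 + 6)/4 = (5/4)*4 = 5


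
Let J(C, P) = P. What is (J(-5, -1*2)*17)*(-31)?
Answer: 1054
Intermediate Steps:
(J(-5, -1*2)*17)*(-31) = (-1*2*17)*(-31) = -2*17*(-31) = -34*(-31) = 1054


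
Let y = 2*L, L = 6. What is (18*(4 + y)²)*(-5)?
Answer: -23040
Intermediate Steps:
y = 12 (y = 2*6 = 12)
(18*(4 + y)²)*(-5) = (18*(4 + 12)²)*(-5) = (18*16²)*(-5) = (18*256)*(-5) = 4608*(-5) = -23040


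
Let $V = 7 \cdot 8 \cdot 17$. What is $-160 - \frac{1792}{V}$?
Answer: $- \frac{2752}{17} \approx -161.88$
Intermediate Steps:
$V = 952$ ($V = 56 \cdot 17 = 952$)
$-160 - \frac{1792}{V} = -160 - \frac{1792}{952} = -160 - 1792 \cdot \frac{1}{952} = -160 - \frac{32}{17} = - \frac{2752}{17}$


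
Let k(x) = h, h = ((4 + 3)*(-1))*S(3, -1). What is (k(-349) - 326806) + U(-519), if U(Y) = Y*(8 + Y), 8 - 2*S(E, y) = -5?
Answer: -123285/2 ≈ -61643.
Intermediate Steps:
S(E, y) = 13/2 (S(E, y) = 4 - ½*(-5) = 4 + 5/2 = 13/2)
h = -91/2 (h = ((4 + 3)*(-1))*(13/2) = (7*(-1))*(13/2) = -7*13/2 = -91/2 ≈ -45.500)
k(x) = -91/2
(k(-349) - 326806) + U(-519) = (-91/2 - 326806) - 519*(8 - 519) = -653703/2 - 519*(-511) = -653703/2 + 265209 = -123285/2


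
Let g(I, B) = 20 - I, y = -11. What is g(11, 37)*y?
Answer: -99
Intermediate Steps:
g(11, 37)*y = (20 - 1*11)*(-11) = (20 - 11)*(-11) = 9*(-11) = -99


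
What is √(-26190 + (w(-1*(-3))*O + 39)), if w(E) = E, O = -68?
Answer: I*√26355 ≈ 162.34*I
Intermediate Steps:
√(-26190 + (w(-1*(-3))*O + 39)) = √(-26190 + (-1*(-3)*(-68) + 39)) = √(-26190 + (3*(-68) + 39)) = √(-26190 + (-204 + 39)) = √(-26190 - 165) = √(-26355) = I*√26355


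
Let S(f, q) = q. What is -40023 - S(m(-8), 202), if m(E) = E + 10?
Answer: -40225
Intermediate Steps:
m(E) = 10 + E
-40023 - S(m(-8), 202) = -40023 - 1*202 = -40023 - 202 = -40225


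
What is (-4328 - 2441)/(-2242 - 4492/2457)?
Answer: 16631433/5513086 ≈ 3.0167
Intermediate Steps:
(-4328 - 2441)/(-2242 - 4492/2457) = -6769/(-2242 - 4492*1/2457) = -6769/(-2242 - 4492/2457) = -6769/(-5513086/2457) = -6769*(-2457/5513086) = 16631433/5513086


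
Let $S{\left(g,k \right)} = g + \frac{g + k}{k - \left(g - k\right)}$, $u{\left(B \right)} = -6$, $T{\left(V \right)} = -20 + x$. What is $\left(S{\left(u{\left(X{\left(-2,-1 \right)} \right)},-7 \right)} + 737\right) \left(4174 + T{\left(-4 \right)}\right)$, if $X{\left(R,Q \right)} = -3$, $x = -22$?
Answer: $\frac{6054413}{2} \approx 3.0272 \cdot 10^{6}$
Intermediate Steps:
$T{\left(V \right)} = -42$ ($T{\left(V \right)} = -20 - 22 = -42$)
$S{\left(g,k \right)} = g + \frac{g + k}{- g + 2 k}$
$\left(S{\left(u{\left(X{\left(-2,-1 \right)} \right)},-7 \right)} + 737\right) \left(4174 + T{\left(-4 \right)}\right) = \left(\frac{\left(-6\right)^{2} - -6 - -7 - \left(-12\right) \left(-7\right)}{-6 - -14} + 737\right) \left(4174 - 42\right) = \left(\frac{36 + 6 + 7 - 84}{-6 + 14} + 737\right) 4132 = \left(\frac{1}{8} \left(-35\right) + 737\right) 4132 = \left(- \frac{35}{8} + 737\right) 4132 = \frac{5861}{8} \cdot 4132 = \frac{6054413}{2}$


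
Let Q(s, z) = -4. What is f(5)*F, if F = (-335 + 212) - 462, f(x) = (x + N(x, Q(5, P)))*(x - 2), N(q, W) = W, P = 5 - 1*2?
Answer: -1755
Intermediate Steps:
P = 3 (P = 5 - 2 = 3)
f(x) = (-4 + x)*(-2 + x) (f(x) = (x - 4)*(x - 2) = (-4 + x)*(-2 + x))
F = -585 (F = -123 - 462 = -585)
f(5)*F = (8 + 5² - 6*5)*(-585) = (8 + 25 - 30)*(-585) = 3*(-585) = -1755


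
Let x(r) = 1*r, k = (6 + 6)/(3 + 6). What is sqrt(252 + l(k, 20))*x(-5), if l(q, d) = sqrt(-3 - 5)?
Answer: -5*sqrt(252 + 2*I*sqrt(2)) ≈ -79.374 - 0.44543*I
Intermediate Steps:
k = 4/3 (k = 12/9 = 12*(1/9) = 4/3 ≈ 1.3333)
l(q, d) = 2*I*sqrt(2) (l(q, d) = sqrt(-8) = 2*I*sqrt(2))
x(r) = r
sqrt(252 + l(k, 20))*x(-5) = sqrt(252 + 2*I*sqrt(2))*(-5) = -5*sqrt(252 + 2*I*sqrt(2))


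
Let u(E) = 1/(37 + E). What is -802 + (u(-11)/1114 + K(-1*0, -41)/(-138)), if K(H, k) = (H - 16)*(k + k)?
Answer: -1621810147/1998516 ≈ -811.51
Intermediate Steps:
K(H, k) = 2*k*(-16 + H) (K(H, k) = (-16 + H)*(2*k) = 2*k*(-16 + H))
-802 + (u(-11)/1114 + K(-1*0, -41)/(-138)) = -802 + (1/((37 - 11)*1114) + (2*(-41)*(-16 - 1*0))/(-138)) = -802 + ((1/1114)/26 + (2*(-41)*(-16 + 0))*(-1/138)) = -802 + ((1/26)*(1/1114) + (2*(-41)*(-16))*(-1/138)) = -802 + (1/28964 + 1312*(-1/138)) = -802 + (1/28964 - 656/69) = -802 - 19000315/1998516 = -1621810147/1998516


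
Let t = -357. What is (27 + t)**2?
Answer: 108900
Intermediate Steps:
(27 + t)**2 = (27 - 357)**2 = (-330)**2 = 108900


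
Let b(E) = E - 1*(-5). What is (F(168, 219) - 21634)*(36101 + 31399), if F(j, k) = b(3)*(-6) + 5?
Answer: -1463197500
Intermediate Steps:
b(E) = 5 + E (b(E) = E + 5 = 5 + E)
F(j, k) = -43 (F(j, k) = (5 + 3)*(-6) + 5 = 8*(-6) + 5 = -48 + 5 = -43)
(F(168, 219) - 21634)*(36101 + 31399) = (-43 - 21634)*(36101 + 31399) = -21677*67500 = -1463197500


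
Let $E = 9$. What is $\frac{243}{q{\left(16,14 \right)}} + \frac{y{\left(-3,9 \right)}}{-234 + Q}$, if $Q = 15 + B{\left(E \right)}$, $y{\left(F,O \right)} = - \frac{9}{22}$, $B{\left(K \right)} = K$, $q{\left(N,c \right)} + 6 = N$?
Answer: $\frac{7485}{308} \approx 24.302$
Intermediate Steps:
$q{\left(N,c \right)} = -6 + N$
$y{\left(F,O \right)} = - \frac{9}{22}$ ($y{\left(F,O \right)} = \left(-9\right) \frac{1}{22} = - \frac{9}{22}$)
$Q = 24$ ($Q = 15 + 9 = 24$)
$\frac{243}{q{\left(16,14 \right)}} + \frac{y{\left(-3,9 \right)}}{-234 + Q} = \frac{243}{-6 + 16} - \frac{9}{22 \left(-234 + 24\right)} = \frac{243}{10} - \frac{9}{22 \left(-210\right)} = 243 \cdot \frac{1}{10} - - \frac{3}{1540} = \frac{243}{10} + \frac{3}{1540} = \frac{7485}{308}$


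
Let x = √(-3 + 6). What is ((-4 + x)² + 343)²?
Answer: 131236 - 5792*√3 ≈ 1.2120e+5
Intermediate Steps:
x = √3 ≈ 1.7320
((-4 + x)² + 343)² = ((-4 + √3)² + 343)² = (343 + (-4 + √3)²)²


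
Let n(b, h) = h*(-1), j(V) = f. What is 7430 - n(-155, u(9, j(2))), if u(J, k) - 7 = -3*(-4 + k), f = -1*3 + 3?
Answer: 7449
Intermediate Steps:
f = 0 (f = -3 + 3 = 0)
j(V) = 0
u(J, k) = 19 - 3*k (u(J, k) = 7 - 3*(-4 + k) = 7 + (12 - 3*k) = 19 - 3*k)
n(b, h) = -h
7430 - n(-155, u(9, j(2))) = 7430 - (-1)*(19 - 3*0) = 7430 - (-1)*(19 + 0) = 7430 - (-1)*19 = 7430 - 1*(-19) = 7430 + 19 = 7449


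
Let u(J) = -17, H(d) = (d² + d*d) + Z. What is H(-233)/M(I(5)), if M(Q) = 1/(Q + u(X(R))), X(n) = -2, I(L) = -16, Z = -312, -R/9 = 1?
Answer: -3572778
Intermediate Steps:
R = -9 (R = -9*1 = -9)
H(d) = -312 + 2*d² (H(d) = (d² + d*d) - 312 = (d² + d²) - 312 = 2*d² - 312 = -312 + 2*d²)
M(Q) = 1/(-17 + Q) (M(Q) = 1/(Q - 17) = 1/(-17 + Q))
H(-233)/M(I(5)) = (-312 + 2*(-233)²)/(1/(-17 - 16)) = (-312 + 2*54289)/(1/(-33)) = (-312 + 108578)/(-1/33) = 108266*(-33) = -3572778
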